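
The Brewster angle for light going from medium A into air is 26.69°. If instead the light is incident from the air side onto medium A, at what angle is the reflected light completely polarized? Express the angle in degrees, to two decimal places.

θ_B' ≈ 63.31°

The two Brewster angles are complementary: θ_B' = 90° − θ_B = 90° − 26.69° = 63.31°.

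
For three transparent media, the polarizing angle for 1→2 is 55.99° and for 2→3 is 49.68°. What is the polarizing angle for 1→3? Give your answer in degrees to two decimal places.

n₂/n₁ = tan 55.99° = 1.4820 and n₃/n₂ = tan 49.68° = 1.1783.
n₃/n₁ = 1.7463. Then tan θ_B(1→3) = n₃/n₁, so θ_B(1→3) = arctan(1.7463) = 60.20°.

θ_B ≈ 60.20°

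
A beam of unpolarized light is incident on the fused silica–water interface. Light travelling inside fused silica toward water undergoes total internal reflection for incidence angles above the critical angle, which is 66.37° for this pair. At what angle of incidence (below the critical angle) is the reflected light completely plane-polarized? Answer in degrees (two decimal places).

At the critical angle sin θ_c = n₂/n₁, giving n₂/n₁ = sin 66.37° = 0.9162.
Then tan θ_B = n₂/n₁ = 0.9162, so θ_B = arctan 0.9162 = 42.49°.

θ_B ≈ 42.49°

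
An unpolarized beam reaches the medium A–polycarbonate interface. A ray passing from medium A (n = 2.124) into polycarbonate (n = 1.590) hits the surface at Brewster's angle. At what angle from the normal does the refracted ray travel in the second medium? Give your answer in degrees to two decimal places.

θ_t ≈ 53.18°

First find Brewster's angle: tan θ_B = 1.590/2.124 = 0.7486, giving θ_B = 36.82°.
At Brewster's angle the reflected and refracted rays are perpendicular, so θ_t = 90° − θ_B = 90° − 36.82° = 53.18°.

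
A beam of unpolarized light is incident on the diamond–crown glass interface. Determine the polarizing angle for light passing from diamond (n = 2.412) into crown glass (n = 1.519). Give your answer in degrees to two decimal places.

θ_B ≈ 32.20°

At Brewster's angle the reflected and refracted rays are perpendicular, which with Snell's law gives tan θ_B = n₂/n₁.
tan θ_B = n₂/n₁ = 1.519/2.412 = 0.6298.
So θ_B = arctan 0.6298 = 32.20°.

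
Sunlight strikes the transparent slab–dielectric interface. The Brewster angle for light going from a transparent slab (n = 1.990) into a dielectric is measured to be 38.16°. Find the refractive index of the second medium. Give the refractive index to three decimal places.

n ≈ 1.564

At the Brewster angle, tan θ_B = n₂/n₁ with n₁ on the incident side (a transparent slab) and n₂ on the transmitted side (a dielectric).
n₂ = n₁ tan θ_B = 1.990 × tan 38.16° = 1.564.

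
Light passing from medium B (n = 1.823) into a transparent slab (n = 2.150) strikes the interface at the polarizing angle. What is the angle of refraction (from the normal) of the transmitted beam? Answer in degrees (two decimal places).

θ_B = arctan(n₂/n₁) = arctan(2.150/1.823) = 49.71°.
At Brewster's angle the reflected and refracted rays are perpendicular, so θ_t = 90° − θ_B = 90° − 49.71° = 40.29°.

θ_t ≈ 40.29°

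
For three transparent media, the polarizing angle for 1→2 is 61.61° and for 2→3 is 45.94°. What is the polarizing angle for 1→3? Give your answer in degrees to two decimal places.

θ_B ≈ 62.39°

Each Brewster angle gives a ratio: n₂/n₁ = tan 61.61° = 1.8502, n₃/n₂ = tan 45.94° = 1.0334.
Multiplying, n₃/n₁ = 1.8502 × 1.0334 = 1.9120, and θ_B(1→3) = arctan 1.9120 = 62.39°.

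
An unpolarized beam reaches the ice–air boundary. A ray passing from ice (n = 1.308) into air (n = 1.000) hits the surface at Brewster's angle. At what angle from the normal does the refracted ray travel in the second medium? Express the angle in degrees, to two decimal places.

θ_t ≈ 52.60°

θ_B = arctan(n₂/n₁) = arctan(1.000/1.308) = 37.40°.
The refracted ray is perpendicular to the reflected ray, so θ_t = 90° − θ_B = 52.60°.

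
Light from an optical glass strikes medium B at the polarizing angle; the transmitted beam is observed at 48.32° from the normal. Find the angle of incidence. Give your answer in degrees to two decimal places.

θ_B ≈ 41.68°

At Brewster's angle the reflected and refracted rays are perpendicular, so θ_B + θ_t = 90°.
θ_B = 90° − 48.32° = 41.68°.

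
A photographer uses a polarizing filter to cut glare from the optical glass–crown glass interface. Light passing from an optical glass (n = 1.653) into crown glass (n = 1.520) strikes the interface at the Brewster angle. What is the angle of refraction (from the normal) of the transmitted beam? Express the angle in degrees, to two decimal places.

First find Brewster's angle: tan θ_B = 1.520/1.653 = 0.9195, giving θ_B = 42.60°.
At Brewster's angle the reflected and refracted rays are perpendicular, so θ_t = 90° − θ_B = 90° − 42.60° = 47.40°.

θ_t ≈ 47.40°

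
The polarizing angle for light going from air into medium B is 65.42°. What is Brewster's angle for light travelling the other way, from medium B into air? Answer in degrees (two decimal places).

The two Brewster angles are complementary: θ_B' = 90° − θ_B = 90° − 65.42° = 24.58°.

θ_B' ≈ 24.58°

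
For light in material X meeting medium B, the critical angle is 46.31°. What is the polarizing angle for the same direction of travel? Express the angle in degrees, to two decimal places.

sin θ_c = n₂/n₁, so n₂/n₁ = sin 46.31° = 0.7231.
Brewster: tan θ_B = n₂/n₁ = 0.7231.
θ_B = arctan(0.7231) = 35.87°.

θ_B ≈ 35.87°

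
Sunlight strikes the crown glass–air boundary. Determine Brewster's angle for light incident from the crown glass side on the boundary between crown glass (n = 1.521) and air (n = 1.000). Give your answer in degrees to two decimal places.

The reflected p-component vanishes when tan θ_B = n₂/n₁.
Here n₂/n₁ = 1.000/1.521 = 0.6575, and Brewster's law gives tan θ_B = n₂/n₁.
So θ_B = arctan 0.6575 = 33.32°.

θ_B ≈ 33.32°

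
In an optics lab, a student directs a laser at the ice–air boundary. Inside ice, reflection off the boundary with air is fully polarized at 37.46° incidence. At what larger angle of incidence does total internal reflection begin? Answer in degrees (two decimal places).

n₂/n₁ = tan 37.46° = 0.7662; the critical angle satisfies sin θ_c = n₂/n₁.
θ_c = arcsin(0.7662) = 50.02°.

θ_c ≈ 50.02°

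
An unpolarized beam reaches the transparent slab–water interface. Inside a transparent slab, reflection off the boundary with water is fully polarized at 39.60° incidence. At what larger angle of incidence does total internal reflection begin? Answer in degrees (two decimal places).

θ_c ≈ 55.82°

From Brewster, n₂/n₁ = tan θ_B = tan 39.60° = 0.8273.
Then sin θ_c = n₂/n₁ = 0.8273, so θ_c = arcsin 0.8273 = 55.82°.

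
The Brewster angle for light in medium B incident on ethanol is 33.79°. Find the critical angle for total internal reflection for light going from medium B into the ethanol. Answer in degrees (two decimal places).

θ_c ≈ 42.00°

From Brewster, n₂/n₁ = tan θ_B = tan 33.79° = 0.6692.
Then sin θ_c = n₂/n₁ = 0.6692, so θ_c = arcsin 0.6692 = 42.00°.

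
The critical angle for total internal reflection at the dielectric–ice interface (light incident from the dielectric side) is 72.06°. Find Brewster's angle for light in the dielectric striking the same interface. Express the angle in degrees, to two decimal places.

θ_B ≈ 43.57°

sin θ_c = n₂/n₁, so n₂/n₁ = sin 72.06° = 0.9514.
Brewster: tan θ_B = n₂/n₁ = 0.9514.
θ_B = arctan(0.9514) = 43.57°.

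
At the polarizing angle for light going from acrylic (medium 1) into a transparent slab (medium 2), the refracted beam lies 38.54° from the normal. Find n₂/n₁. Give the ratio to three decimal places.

n₂/n₁ ≈ 1.255

At Brewster incidence θ_B = 90° − θ_t = 90° − 38.54° = 51.46°.
Then n₂/n₁ = tan θ_B = tan 51.46° = 1.255.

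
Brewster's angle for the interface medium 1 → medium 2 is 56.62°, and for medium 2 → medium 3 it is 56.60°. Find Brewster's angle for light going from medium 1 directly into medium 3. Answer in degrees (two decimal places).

θ_B ≈ 66.52°

tan θ_B(1→2) = n₂/n₁ = tan 56.62° = 1.5177.
tan θ_B(2→3) = n₃/n₂ = tan 56.60° = 1.5166.
So n₃/n₁ = (n₂/n₁)(n₃/n₂) = 1.5177 × 1.5166 = 2.3018.
θ_B(1→3) = arctan(2.3018) = 66.52°.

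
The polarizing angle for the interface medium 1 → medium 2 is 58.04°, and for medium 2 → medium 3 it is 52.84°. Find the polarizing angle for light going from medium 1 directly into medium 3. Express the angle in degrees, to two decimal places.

Each Brewster angle gives a ratio: n₂/n₁ = tan 58.04° = 1.6028, n₃/n₂ = tan 52.84° = 1.3194.
n₃/n₁ = 2.1147. Then tan θ_B(1→3) = n₃/n₁, so θ_B(1→3) = arctan(2.1147) = 64.69°.

θ_B ≈ 64.69°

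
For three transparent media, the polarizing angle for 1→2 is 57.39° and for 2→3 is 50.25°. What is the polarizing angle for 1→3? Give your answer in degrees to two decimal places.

θ_B ≈ 61.98°

n₂/n₁ = tan 57.39° = 1.5631 and n₃/n₂ = tan 50.25° = 1.2024.
n₃/n₁ = 1.8794. Then tan θ_B(1→3) = n₃/n₁, so θ_B(1→3) = arctan(1.8794) = 61.98°.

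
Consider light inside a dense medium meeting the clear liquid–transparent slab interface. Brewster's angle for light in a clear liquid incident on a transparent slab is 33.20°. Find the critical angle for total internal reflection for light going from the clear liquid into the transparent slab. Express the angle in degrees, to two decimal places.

θ_c ≈ 40.87°

From Brewster, n₂/n₁ = tan θ_B = tan 33.20° = 0.6544.
Then sin θ_c = n₂/n₁ = 0.6544, so θ_c = arcsin 0.6544 = 40.87°.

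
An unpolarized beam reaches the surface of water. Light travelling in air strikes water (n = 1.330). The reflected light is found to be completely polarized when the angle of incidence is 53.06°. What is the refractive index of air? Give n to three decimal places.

Full polarization of the reflected beam means tan θ_B = n₂/n₁, where n₁ is the incident medium (air).
n₁ = n₂ / tan θ_B = 1.330 / tan 53.06° = 1.000.

n ≈ 1.000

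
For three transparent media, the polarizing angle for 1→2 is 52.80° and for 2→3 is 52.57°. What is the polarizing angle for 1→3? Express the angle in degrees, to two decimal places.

θ_B ≈ 59.85°

n₂/n₁ = tan 52.80° = 1.3175 and n₃/n₂ = tan 52.57° = 1.3065.
So n₃/n₁ = (n₂/n₁)(n₃/n₂) = 1.3175 × 1.3065 = 1.7213.
θ_B(1→3) = arctan(1.7213) = 59.85°.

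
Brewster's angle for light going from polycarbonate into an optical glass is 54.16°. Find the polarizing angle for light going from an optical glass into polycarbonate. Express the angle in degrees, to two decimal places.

θ_B' ≈ 35.84°

tan θ_B' = n₁/n₂ = 1/tan θ_B, so θ_B' = 90° − θ_B.
θ_B' = 90° − 54.16° = 35.84°.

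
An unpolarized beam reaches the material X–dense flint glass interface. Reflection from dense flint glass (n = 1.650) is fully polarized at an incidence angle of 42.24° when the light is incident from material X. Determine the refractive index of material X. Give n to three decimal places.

n ≈ 1.817

Brewster's law: tan θ_B = n₂/n₁ (light incident in material X, refracted into dense flint glass).
n₁ = n₂ / tan θ_B = 1.650 / tan 42.24° = 1.817.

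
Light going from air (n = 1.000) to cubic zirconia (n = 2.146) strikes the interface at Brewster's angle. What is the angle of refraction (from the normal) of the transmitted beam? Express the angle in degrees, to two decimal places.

First find Brewster's angle: tan θ_B = 2.146/1.000 = 2.1460, giving θ_B = 65.02°.
The refracted ray is perpendicular to the reflected ray, so θ_t = 90° − θ_B = 24.98°.

θ_t ≈ 24.98°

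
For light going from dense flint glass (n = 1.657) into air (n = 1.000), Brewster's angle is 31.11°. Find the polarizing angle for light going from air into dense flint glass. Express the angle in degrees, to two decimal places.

Reversing the direction swaps n₁ and n₂, so tan θ_B' = 1/tan θ_B and θ_B' = 90° − θ_B.
Hence θ_B' = 90° − 31.11° = 58.89°.

θ_B' ≈ 58.89°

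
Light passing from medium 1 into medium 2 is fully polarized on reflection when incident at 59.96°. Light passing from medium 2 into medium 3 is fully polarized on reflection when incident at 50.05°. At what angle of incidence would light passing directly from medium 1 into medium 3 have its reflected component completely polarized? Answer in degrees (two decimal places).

tan θ_B(1→2) = n₂/n₁ = tan 59.96° = 1.7293.
tan θ_B(2→3) = n₃/n₂ = tan 50.05° = 1.1939.
So n₃/n₁ = (n₂/n₁)(n₃/n₂) = 1.7293 × 1.1939 = 2.0645.
θ_B(1→3) = arctan(2.0645) = 64.16°.

θ_B ≈ 64.16°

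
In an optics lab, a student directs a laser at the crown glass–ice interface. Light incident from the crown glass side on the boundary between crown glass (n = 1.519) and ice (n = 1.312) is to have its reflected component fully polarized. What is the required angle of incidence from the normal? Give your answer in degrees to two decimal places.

tan θ_B = n₂/n₁ = 1.312/1.519 = 0.8637. Taking the arctangent, θ_B = 40.82°.

θ_B ≈ 40.82°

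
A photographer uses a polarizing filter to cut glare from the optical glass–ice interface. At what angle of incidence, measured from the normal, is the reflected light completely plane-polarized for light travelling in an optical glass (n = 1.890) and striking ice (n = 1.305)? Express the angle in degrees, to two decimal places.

θ_B ≈ 34.62°

tan θ_B = n₂/n₁ = 1.305/1.890 = 0.6905.
θ_B = arctan(0.6905) = 34.62°.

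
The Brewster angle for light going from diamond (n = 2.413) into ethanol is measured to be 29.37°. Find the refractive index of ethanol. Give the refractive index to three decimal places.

Full polarization of the reflected beam means tan θ_B = n₂/n₁, where n₁ is the incident medium (diamond).
n₂ = n₁ tan θ_B = 2.413 × tan 29.37° = 1.358.

n ≈ 1.358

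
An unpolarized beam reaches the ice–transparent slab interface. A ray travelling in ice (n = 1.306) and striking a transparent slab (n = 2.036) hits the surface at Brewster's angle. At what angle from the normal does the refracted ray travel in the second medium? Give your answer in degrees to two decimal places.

θ_B = arctan(n₂/n₁) = arctan(2.036/1.306) = 57.32°.
At Brewster's angle the reflected and refracted rays are perpendicular, so θ_t = 90° − θ_B = 90° − 57.32° = 32.68°.

θ_t ≈ 32.68°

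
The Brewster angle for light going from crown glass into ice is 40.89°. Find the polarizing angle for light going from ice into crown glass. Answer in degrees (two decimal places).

θ_B' ≈ 49.11°

The two Brewster angles are complementary: θ_B' = 90° − θ_B = 90° − 40.89° = 49.11°.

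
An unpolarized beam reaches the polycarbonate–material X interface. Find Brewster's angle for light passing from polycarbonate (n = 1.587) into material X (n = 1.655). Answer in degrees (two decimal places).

θ_B ≈ 46.20°

The reflected p-component vanishes when tan θ_B = n₂/n₁.
tan θ_B = n₂/n₁ = 1.655/1.587 = 1.0428.
So θ_B = arctan 1.0428 = 46.20°.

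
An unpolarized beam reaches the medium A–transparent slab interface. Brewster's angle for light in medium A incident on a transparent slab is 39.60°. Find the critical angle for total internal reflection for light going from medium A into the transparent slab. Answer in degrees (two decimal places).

θ_c ≈ 55.82°

n₂/n₁ = tan 39.60° = 0.8273; the critical angle satisfies sin θ_c = n₂/n₁.
θ_c = arcsin(0.8273) = 55.82°.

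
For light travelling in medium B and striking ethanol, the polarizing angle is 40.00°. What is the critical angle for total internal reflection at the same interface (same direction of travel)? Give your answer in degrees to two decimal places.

θ_c ≈ 57.05°

From Brewster, n₂/n₁ = tan θ_B = tan 40.00° = 0.8391.
Then sin θ_c = n₂/n₁ = 0.8391, so θ_c = arcsin 0.8391 = 57.05°.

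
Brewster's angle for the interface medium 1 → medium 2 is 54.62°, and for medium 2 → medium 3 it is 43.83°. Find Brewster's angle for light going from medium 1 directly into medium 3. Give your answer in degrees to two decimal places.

Each Brewster angle gives a ratio: n₂/n₁ = tan 54.62° = 1.4082, n₃/n₂ = tan 43.83° = 0.9600.
n₃/n₁ = 1.3518. Then tan θ_B(1→3) = n₃/n₁, so θ_B(1→3) = arctan(1.3518) = 53.51°.

θ_B ≈ 53.51°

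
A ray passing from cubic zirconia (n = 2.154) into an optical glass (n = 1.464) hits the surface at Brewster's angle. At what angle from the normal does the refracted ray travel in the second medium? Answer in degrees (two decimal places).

θ_B = arctan(n₂/n₁) = arctan(1.464/2.154) = 34.20°.
Since θ_B + θ_t = 90° at Brewster incidence, θ_t = 90° − 34.20° = 55.80°.

θ_t ≈ 55.80°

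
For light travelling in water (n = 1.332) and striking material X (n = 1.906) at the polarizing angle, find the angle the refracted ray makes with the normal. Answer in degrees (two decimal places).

First find Brewster's angle: tan θ_B = 1.906/1.332 = 1.4309, giving θ_B = 55.05°.
At Brewster's angle the reflected and refracted rays are perpendicular, so θ_t = 90° − θ_B = 90° − 55.05° = 34.95°.

θ_t ≈ 34.95°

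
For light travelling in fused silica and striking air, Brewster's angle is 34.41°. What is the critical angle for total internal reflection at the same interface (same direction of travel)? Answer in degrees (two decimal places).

θ_c ≈ 43.23°

From Brewster, n₂/n₁ = tan θ_B = tan 34.41° = 0.6850.
Then sin θ_c = n₂/n₁ = 0.6850, so θ_c = arcsin 0.6850 = 43.23°.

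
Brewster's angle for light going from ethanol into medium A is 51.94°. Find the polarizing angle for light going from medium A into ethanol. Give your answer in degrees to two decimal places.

The two Brewster angles are complementary: θ_B' = 90° − θ_B = 90° − 51.94° = 38.06°.

θ_B' ≈ 38.06°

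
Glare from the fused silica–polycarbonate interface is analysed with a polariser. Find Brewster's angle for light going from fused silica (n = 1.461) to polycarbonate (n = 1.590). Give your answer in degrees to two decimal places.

Brewster's condition: tan θ_B = n₂/n₁ = 1.590/1.461 = 1.0883.
θ_B = arctan(1.0883) = 47.42°.

θ_B ≈ 47.42°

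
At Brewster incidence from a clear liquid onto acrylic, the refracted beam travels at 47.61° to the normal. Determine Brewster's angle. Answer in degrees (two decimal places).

θ_B ≈ 42.39°

Since the reflected and refracted rays are at right angles at the polarizing angle, θ_B + θ_t = 90°.
θ_B = 90° − 47.61° = 42.39°.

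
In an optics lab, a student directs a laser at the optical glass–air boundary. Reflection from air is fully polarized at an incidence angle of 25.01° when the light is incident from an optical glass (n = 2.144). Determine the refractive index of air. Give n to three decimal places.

n ≈ 1.000

At the polarizing angle, tan θ_B = n₂/n₁ with n₁ on the incident side (an optical glass) and n₂ on the transmitted side (air).
n₂ = n₁ tan θ_B = 2.144 × tan 25.01° = 1.000.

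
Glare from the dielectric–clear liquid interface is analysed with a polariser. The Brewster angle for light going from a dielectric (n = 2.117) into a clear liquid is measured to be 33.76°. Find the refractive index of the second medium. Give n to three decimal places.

At the Brewster angle, tan θ_B = n₂/n₁ with n₁ on the incident side (a dielectric) and n₂ on the transmitted side (a clear liquid).
n₂ = n₁ tan θ_B = 2.117 × tan 33.76° = 1.415.

n ≈ 1.415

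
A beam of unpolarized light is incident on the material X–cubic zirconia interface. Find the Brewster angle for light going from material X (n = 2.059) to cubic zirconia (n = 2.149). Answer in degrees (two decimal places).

θ_B ≈ 46.23°

Brewster's condition: tan θ_B = n₂/n₁ = 2.149/2.059 = 1.0437.
θ_B = arctan(1.0437) = 46.23°.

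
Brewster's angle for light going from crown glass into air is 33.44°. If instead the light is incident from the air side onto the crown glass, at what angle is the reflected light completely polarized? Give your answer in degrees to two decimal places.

Reversing the direction swaps n₁ and n₂, so tan θ_B' = 1/tan θ_B and θ_B' = 90° − θ_B.
Hence θ_B' = 90° − 33.44° = 56.56°.

θ_B' ≈ 56.56°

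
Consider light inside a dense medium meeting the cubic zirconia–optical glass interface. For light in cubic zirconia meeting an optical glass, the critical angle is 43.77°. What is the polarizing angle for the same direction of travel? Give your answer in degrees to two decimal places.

n₂/n₁ = sin θ_c = sin 43.77° = 0.6918.
tan θ_B equals the same ratio, so θ_B = arctan(0.6918) = 34.67°.

θ_B ≈ 34.67°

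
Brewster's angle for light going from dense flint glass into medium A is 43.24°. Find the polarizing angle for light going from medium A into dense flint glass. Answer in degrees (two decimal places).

θ_B' ≈ 46.76°

The two Brewster angles are complementary: θ_B' = 90° − θ_B = 90° − 43.24° = 46.76°.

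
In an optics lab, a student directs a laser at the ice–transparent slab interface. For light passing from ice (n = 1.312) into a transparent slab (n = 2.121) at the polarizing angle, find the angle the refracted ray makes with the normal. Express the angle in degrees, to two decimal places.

θ_t ≈ 31.74°

First find Brewster's angle: tan θ_B = 2.121/1.312 = 1.6166, giving θ_B = 58.26°.
The refracted ray is perpendicular to the reflected ray, so θ_t = 90° − θ_B = 31.74°.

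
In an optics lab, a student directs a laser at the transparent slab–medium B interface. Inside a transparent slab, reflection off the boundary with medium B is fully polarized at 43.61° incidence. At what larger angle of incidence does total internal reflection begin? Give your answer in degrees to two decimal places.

n₂/n₁ = tan 43.61° = 0.9526; the critical angle satisfies sin θ_c = n₂/n₁.
θ_c = arcsin(0.9526) = 72.29°.

θ_c ≈ 72.29°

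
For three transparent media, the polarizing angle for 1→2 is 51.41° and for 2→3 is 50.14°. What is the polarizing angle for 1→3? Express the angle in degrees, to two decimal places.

θ_B ≈ 56.32°

n₂/n₁ = tan 51.41° = 1.2531 and n₃/n₂ = tan 50.14° = 1.1977.
n₃/n₁ = 1.5009. Then tan θ_B(1→3) = n₃/n₁, so θ_B(1→3) = arctan(1.5009) = 56.32°.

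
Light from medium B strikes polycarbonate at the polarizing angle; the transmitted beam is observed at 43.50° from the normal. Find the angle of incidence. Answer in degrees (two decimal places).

θ_B ≈ 46.50°

Since the reflected and refracted rays are at right angles at the polarizing angle, θ_B + θ_t = 90°.
θ_B = 90° − 43.50° = 46.50°.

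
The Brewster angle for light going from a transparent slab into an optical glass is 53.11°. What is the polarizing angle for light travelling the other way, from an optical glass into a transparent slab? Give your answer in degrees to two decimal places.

The two Brewster angles are complementary: θ_B' = 90° − θ_B = 90° − 53.11° = 36.89°.

θ_B' ≈ 36.89°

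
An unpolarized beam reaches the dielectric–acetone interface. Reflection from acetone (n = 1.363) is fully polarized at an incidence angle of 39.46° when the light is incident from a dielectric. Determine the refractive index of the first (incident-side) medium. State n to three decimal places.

n ≈ 1.656

At the Brewster angle, tan θ_B = n₂/n₁ with n₁ on the incident side (a dielectric) and n₂ on the transmitted side (acetone).
n₁ = n₂ / tan θ_B = 1.363 / tan 39.46° = 1.656.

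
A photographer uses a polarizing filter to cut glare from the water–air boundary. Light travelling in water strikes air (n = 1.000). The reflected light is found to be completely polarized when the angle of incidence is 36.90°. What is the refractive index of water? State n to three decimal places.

n ≈ 1.332

At Brewster's angle, tan θ_B = n₂/n₁ with n₁ on the incident side (water) and n₂ on the transmitted side (air).
n₁ = n₂ / tan θ_B = 1.000 / tan 36.90° = 1.332.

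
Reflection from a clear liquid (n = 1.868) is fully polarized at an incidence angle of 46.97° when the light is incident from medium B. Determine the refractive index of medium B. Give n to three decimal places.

n ≈ 1.744

Brewster's law: tan θ_B = n₂/n₁ (light incident in medium B, refracted into a clear liquid).
n₁ = n₂ / tan θ_B = 1.868 / tan 46.97° = 1.744.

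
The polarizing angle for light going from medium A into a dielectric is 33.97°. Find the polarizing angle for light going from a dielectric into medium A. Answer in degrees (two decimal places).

θ_B' ≈ 56.03°

tan θ_B' = n₁/n₂ = 1/tan θ_B, so θ_B' = 90° − θ_B.
θ_B' = 90° − 33.97° = 56.03°.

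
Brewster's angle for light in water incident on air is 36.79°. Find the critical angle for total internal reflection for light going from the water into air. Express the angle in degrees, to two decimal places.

θ_c ≈ 48.40°

n₂/n₁ = tan 36.79° = 0.7478; the critical angle satisfies sin θ_c = n₂/n₁.
θ_c = arcsin(0.7478) = 48.40°.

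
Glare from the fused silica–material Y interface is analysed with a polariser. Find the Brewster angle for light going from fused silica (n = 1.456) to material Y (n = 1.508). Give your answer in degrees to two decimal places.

tan θ_B = n₂/n₁ = 1.508/1.456 = 1.0357. Taking the arctangent, θ_B = 46.01°.

θ_B ≈ 46.01°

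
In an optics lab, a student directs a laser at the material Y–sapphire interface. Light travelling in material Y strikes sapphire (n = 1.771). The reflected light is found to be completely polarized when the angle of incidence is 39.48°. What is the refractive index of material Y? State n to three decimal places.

Brewster's law: tan θ_B = n₂/n₁ (light incident in material Y, refracted into sapphire).
n₁ = n₂ / tan θ_B = 1.771 / tan 39.48° = 2.150.

n ≈ 2.150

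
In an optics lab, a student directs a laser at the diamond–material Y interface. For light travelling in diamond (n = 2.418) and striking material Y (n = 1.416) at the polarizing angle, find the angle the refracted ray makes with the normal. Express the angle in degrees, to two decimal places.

θ_t ≈ 59.65°

tan θ_B = n₂/n₁ = 1.416/2.418 = 0.5856, so θ_B = 30.35°.
The refracted ray is perpendicular to the reflected ray, so θ_t = 90° − θ_B = 59.65°.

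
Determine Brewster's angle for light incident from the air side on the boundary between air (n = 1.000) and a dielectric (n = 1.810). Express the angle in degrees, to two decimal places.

θ_B ≈ 61.08°

At Brewster's angle the reflected and refracted rays are perpendicular, which with Snell's law gives tan θ_B = n₂/n₁.
Here n₂/n₁ = 1.810/1.000 = 1.8100, and Brewster's law gives tan θ_B = n₂/n₁. Taking the arctangent, θ_B = 61.08°.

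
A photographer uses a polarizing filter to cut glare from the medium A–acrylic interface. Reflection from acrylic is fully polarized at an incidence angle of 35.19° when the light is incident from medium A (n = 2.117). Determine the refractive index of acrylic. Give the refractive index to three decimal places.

At Brewster's angle, tan θ_B = n₂/n₁ with n₁ on the incident side (medium A) and n₂ on the transmitted side (acrylic).
n₂ = n₁ tan θ_B = 2.117 × tan 35.19° = 1.493.

n ≈ 1.493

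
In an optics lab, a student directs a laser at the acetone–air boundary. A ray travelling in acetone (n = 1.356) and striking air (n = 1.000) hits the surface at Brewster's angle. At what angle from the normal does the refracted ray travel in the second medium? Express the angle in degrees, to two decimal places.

θ_t ≈ 53.59°

θ_B = arctan(n₂/n₁) = arctan(1.000/1.356) = 36.41°.
Since θ_B + θ_t = 90° at Brewster incidence, θ_t = 90° − 36.41° = 53.59°.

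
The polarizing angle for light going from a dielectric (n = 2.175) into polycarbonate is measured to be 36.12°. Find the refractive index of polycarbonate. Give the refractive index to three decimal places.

n ≈ 1.587

Brewster's law: tan θ_B = n₂/n₁ (light incident in a dielectric, refracted into polycarbonate).
n₂ = n₁ tan θ_B = 2.175 × tan 36.12° = 1.587.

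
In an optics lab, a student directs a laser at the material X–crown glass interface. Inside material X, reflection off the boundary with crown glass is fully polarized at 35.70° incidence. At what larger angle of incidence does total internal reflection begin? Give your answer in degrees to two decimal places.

n₂/n₁ = tan 35.70° = 0.7186; the critical angle satisfies sin θ_c = n₂/n₁.
θ_c = arcsin(0.7186) = 45.94°.

θ_c ≈ 45.94°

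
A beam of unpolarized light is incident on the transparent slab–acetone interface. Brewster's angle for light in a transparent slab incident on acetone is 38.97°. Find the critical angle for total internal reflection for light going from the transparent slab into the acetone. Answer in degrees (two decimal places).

θ_c ≈ 53.99°

From Brewster, n₂/n₁ = tan θ_B = tan 38.97° = 0.8089.
Then sin θ_c = n₂/n₁ = 0.8089, so θ_c = arcsin 0.8089 = 53.99°.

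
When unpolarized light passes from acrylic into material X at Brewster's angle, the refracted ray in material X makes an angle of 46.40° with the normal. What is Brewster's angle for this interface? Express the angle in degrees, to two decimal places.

Since the reflected and refracted rays are at right angles at the polarizing angle, θ_B + θ_t = 90°.
θ_B = 90° − 46.40° = 43.60°.

θ_B ≈ 43.60°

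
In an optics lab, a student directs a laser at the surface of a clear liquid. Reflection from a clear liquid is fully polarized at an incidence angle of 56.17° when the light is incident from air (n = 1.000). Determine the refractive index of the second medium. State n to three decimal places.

At the Brewster angle, tan θ_B = n₂/n₁ with n₁ on the incident side (air) and n₂ on the transmitted side (a clear liquid).
n₂ = n₁ tan θ_B = 1.000 × tan 56.17° = 1.492.

n ≈ 1.492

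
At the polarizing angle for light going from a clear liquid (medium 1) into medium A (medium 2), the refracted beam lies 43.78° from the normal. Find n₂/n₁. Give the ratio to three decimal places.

At Brewster incidence θ_B = 90° − θ_t = 90° − 43.78° = 46.22°.
Then n₂/n₁ = tan θ_B = tan 46.22° = 1.044.

n₂/n₁ ≈ 1.044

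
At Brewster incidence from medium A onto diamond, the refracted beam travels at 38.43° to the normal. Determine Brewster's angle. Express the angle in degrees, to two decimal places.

θ_B ≈ 51.57°

At Brewster's angle the reflected and refracted rays are perpendicular, so θ_B + θ_t = 90°.
So θ_B = 90° − θ_t = 90° − 38.43° = 51.57°.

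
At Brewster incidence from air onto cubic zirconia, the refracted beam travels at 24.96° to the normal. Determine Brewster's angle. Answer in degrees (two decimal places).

At Brewster's angle the reflected and refracted rays are perpendicular, so θ_B + θ_t = 90°.
So θ_B = 90° − θ_t = 90° − 24.96° = 65.04°.

θ_B ≈ 65.04°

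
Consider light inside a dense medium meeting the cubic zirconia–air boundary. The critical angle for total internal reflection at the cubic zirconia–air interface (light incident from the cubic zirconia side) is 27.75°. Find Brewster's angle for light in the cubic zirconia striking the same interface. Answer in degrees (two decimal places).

θ_B ≈ 24.97°

n₂/n₁ = sin θ_c = sin 27.75° = 0.4656.
tan θ_B equals the same ratio, so θ_B = arctan(0.4656) = 24.97°.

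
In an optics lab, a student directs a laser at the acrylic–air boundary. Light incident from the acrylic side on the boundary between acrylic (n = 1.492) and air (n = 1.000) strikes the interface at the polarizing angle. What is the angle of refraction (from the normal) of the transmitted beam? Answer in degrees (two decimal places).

θ_t ≈ 56.17°

θ_B = arctan(n₂/n₁) = arctan(1.000/1.492) = 33.83°.
Since θ_B + θ_t = 90° at Brewster incidence, θ_t = 90° − 33.83° = 56.17°.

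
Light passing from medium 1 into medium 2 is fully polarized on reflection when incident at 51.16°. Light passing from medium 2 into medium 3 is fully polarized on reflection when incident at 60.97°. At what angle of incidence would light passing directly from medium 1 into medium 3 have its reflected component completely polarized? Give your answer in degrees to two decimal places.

θ_B ≈ 65.92°

tan θ_B(1→2) = n₂/n₁ = tan 51.16° = 1.2420.
tan θ_B(2→3) = n₃/n₂ = tan 60.97° = 1.8018.
So n₃/n₁ = (n₂/n₁)(n₃/n₂) = 1.2420 × 1.8018 = 2.2378.
θ_B(1→3) = arctan(2.2378) = 65.92°.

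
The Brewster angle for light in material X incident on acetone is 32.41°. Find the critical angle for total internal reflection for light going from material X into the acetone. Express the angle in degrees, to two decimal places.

θ_c ≈ 39.41°

n₂/n₁ = tan 32.41° = 0.6349; the critical angle satisfies sin θ_c = n₂/n₁.
θ_c = arcsin(0.6349) = 39.41°.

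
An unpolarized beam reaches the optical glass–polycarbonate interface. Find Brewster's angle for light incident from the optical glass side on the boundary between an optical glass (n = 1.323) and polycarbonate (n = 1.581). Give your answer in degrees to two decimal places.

θ_B ≈ 50.08°

The reflected p-component vanishes when tan θ_B = n₂/n₁.
tan θ_B = n₂/n₁ = 1.581/1.323 = 1.1950.
So θ_B = arctan 1.1950 = 50.08°.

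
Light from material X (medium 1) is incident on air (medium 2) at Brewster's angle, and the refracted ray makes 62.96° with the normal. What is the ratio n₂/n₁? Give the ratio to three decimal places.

n₂/n₁ ≈ 0.510

At Brewster incidence θ_B = 90° − θ_t = 90° − 62.96° = 27.04°.
tan θ_B = n₂/n₁, so n₂/n₁ = tan 27.04° = 0.510.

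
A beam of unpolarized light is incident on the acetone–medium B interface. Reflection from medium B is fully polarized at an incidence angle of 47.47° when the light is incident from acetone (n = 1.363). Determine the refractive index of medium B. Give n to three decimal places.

Full polarization of the reflected beam means tan θ_B = n₂/n₁, where n₁ is the incident medium (acetone).
n₂ = n₁ tan θ_B = 1.363 × tan 47.47° = 1.486.

n ≈ 1.486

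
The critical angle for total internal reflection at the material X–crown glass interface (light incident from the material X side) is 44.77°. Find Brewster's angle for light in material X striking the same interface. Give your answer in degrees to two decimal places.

n₂/n₁ = sin θ_c = sin 44.77° = 0.7043.
tan θ_B equals the same ratio, so θ_B = arctan(0.7043) = 35.16°.

θ_B ≈ 35.16°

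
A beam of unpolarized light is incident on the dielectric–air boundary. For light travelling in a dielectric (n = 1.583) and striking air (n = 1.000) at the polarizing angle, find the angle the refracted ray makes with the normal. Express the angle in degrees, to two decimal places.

θ_t ≈ 57.72°

θ_B = arctan(n₂/n₁) = arctan(1.000/1.583) = 32.28°.
Since θ_B + θ_t = 90° at Brewster incidence, θ_t = 90° − 32.28° = 57.72°.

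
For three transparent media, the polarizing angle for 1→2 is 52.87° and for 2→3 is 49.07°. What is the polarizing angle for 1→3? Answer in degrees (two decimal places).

tan θ_B(1→2) = n₂/n₁ = tan 52.87° = 1.3208.
tan θ_B(2→3) = n₃/n₂ = tan 49.07° = 1.1532.
So n₃/n₁ = (n₂/n₁)(n₃/n₂) = 1.3208 × 1.1532 = 1.5232.
θ_B(1→3) = arctan(1.5232) = 56.71°.

θ_B ≈ 56.71°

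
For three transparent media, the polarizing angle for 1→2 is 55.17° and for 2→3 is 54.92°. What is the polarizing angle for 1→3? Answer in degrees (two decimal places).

n₂/n₁ = tan 55.17° = 1.4372 and n₃/n₂ = tan 54.92° = 1.4239.
So n₃/n₁ = (n₂/n₁)(n₃/n₂) = 1.4372 × 1.4239 = 2.0465.
θ_B(1→3) = arctan(2.0465) = 63.96°.

θ_B ≈ 63.96°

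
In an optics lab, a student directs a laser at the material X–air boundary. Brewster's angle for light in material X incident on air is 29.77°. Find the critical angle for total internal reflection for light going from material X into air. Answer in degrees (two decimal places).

From Brewster, n₂/n₁ = tan θ_B = tan 29.77° = 0.5720.
Then sin θ_c = n₂/n₁ = 0.5720, so θ_c = arcsin 0.5720 = 34.89°.

θ_c ≈ 34.89°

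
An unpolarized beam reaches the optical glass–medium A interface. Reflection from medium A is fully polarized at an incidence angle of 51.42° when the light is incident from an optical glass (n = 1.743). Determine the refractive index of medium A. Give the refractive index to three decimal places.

n ≈ 2.185

Brewster's law: tan θ_B = n₂/n₁ (light incident in an optical glass, refracted into medium A).
n₂ = n₁ tan θ_B = 1.743 × tan 51.42° = 2.185.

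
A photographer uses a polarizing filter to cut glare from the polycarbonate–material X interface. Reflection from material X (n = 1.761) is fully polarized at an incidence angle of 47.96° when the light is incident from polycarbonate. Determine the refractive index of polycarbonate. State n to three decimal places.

n ≈ 1.588

Full polarization of the reflected beam means tan θ_B = n₂/n₁, where n₁ is the incident medium (polycarbonate).
n₁ = n₂ / tan θ_B = 1.761 / tan 47.96° = 1.588.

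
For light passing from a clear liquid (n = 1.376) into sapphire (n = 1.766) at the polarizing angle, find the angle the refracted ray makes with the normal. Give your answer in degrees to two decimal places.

θ_B = arctan(n₂/n₁) = arctan(1.766/1.376) = 52.08°.
Since θ_B + θ_t = 90° at Brewster incidence, θ_t = 90° − 52.08° = 37.92°.

θ_t ≈ 37.92°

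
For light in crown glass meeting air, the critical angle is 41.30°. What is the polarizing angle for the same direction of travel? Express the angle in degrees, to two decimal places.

At the critical angle sin θ_c = n₂/n₁, giving n₂/n₁ = sin 41.30° = 0.6600.
Then tan θ_B = n₂/n₁ = 0.6600, so θ_B = arctan 0.6600 = 33.42°.

θ_B ≈ 33.42°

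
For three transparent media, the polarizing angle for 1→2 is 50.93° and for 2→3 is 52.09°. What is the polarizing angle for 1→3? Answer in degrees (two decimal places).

θ_B ≈ 57.70°

n₂/n₁ = tan 50.93° = 1.2318 and n₃/n₂ = tan 52.09° = 1.2841.
So n₃/n₁ = (n₂/n₁)(n₃/n₂) = 1.2318 × 1.2841 = 1.5818.
θ_B(1→3) = arctan(1.5818) = 57.70°.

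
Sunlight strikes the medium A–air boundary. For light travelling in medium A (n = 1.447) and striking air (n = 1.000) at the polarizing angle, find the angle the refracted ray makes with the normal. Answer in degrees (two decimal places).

tan θ_B = n₂/n₁ = 1.000/1.447 = 0.6911, so θ_B = 34.65°.
At Brewster's angle the reflected and refracted rays are perpendicular, so θ_t = 90° − θ_B = 90° − 34.65° = 55.35°.

θ_t ≈ 55.35°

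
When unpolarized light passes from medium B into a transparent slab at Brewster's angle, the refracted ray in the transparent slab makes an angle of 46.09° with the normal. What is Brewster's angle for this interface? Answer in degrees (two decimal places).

θ_B ≈ 43.91°

Brewster's condition makes the reflected and refracted beams perpendicular: θ_B + θ_t = 90°.
θ_B = 90° − 46.09° = 43.91°.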